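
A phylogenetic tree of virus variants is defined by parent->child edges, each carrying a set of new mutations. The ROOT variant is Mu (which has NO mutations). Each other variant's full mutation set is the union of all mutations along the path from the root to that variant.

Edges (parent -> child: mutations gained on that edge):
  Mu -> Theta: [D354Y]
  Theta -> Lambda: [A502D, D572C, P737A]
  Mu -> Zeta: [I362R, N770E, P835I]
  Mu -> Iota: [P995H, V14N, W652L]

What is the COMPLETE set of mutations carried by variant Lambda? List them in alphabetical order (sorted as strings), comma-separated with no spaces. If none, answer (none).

At Mu: gained [] -> total []
At Theta: gained ['D354Y'] -> total ['D354Y']
At Lambda: gained ['A502D', 'D572C', 'P737A'] -> total ['A502D', 'D354Y', 'D572C', 'P737A']

Answer: A502D,D354Y,D572C,P737A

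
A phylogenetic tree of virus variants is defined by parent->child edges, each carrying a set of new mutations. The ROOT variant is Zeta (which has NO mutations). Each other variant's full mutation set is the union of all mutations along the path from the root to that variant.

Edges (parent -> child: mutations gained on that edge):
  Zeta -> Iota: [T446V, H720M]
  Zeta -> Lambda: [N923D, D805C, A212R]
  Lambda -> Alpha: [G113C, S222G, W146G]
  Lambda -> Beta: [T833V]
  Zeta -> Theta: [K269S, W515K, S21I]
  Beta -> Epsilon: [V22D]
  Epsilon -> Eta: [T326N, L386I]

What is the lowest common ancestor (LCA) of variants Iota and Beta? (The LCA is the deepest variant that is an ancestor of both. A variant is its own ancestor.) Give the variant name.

Answer: Zeta

Derivation:
Path from root to Iota: Zeta -> Iota
  ancestors of Iota: {Zeta, Iota}
Path from root to Beta: Zeta -> Lambda -> Beta
  ancestors of Beta: {Zeta, Lambda, Beta}
Common ancestors: {Zeta}
Walk up from Beta: Beta (not in ancestors of Iota), Lambda (not in ancestors of Iota), Zeta (in ancestors of Iota)
Deepest common ancestor (LCA) = Zeta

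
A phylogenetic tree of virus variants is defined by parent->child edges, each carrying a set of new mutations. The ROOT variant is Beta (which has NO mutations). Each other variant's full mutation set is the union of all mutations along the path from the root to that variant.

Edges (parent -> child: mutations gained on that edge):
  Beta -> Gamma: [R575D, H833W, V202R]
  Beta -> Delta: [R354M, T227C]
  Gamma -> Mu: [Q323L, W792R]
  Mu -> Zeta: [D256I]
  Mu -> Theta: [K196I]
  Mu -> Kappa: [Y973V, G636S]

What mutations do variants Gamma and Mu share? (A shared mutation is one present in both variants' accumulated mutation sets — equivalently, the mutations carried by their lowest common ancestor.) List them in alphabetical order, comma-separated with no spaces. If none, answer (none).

Answer: H833W,R575D,V202R

Derivation:
Accumulating mutations along path to Gamma:
  At Beta: gained [] -> total []
  At Gamma: gained ['R575D', 'H833W', 'V202R'] -> total ['H833W', 'R575D', 'V202R']
Mutations(Gamma) = ['H833W', 'R575D', 'V202R']
Accumulating mutations along path to Mu:
  At Beta: gained [] -> total []
  At Gamma: gained ['R575D', 'H833W', 'V202R'] -> total ['H833W', 'R575D', 'V202R']
  At Mu: gained ['Q323L', 'W792R'] -> total ['H833W', 'Q323L', 'R575D', 'V202R', 'W792R']
Mutations(Mu) = ['H833W', 'Q323L', 'R575D', 'V202R', 'W792R']
Intersection: ['H833W', 'R575D', 'V202R'] ∩ ['H833W', 'Q323L', 'R575D', 'V202R', 'W792R'] = ['H833W', 'R575D', 'V202R']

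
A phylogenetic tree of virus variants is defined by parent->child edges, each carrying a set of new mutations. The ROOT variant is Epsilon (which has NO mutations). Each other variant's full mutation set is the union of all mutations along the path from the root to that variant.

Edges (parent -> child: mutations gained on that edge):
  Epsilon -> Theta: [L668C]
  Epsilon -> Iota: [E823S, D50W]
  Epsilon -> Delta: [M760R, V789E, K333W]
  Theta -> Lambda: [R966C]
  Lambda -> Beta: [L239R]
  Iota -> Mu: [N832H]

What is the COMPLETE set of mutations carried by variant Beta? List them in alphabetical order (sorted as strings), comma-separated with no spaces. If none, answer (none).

Answer: L239R,L668C,R966C

Derivation:
At Epsilon: gained [] -> total []
At Theta: gained ['L668C'] -> total ['L668C']
At Lambda: gained ['R966C'] -> total ['L668C', 'R966C']
At Beta: gained ['L239R'] -> total ['L239R', 'L668C', 'R966C']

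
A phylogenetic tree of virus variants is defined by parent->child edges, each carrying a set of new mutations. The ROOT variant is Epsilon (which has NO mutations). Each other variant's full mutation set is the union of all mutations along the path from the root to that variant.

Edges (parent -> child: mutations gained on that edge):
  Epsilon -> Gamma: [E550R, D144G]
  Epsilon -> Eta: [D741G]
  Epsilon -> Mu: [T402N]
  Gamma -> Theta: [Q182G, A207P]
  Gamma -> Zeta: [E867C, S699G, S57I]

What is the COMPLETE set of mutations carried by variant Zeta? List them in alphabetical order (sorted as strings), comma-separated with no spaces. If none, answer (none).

Answer: D144G,E550R,E867C,S57I,S699G

Derivation:
At Epsilon: gained [] -> total []
At Gamma: gained ['E550R', 'D144G'] -> total ['D144G', 'E550R']
At Zeta: gained ['E867C', 'S699G', 'S57I'] -> total ['D144G', 'E550R', 'E867C', 'S57I', 'S699G']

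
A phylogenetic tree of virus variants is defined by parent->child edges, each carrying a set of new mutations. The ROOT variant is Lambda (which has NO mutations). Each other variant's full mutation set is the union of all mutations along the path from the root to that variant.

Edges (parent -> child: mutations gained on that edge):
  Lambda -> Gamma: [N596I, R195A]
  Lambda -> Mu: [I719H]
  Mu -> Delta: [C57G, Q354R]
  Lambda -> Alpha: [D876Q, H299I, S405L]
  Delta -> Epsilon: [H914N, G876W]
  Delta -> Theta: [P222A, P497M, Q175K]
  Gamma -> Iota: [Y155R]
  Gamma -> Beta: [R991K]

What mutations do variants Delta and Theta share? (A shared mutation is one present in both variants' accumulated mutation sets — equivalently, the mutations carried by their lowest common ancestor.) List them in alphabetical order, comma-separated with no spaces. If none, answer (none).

Answer: C57G,I719H,Q354R

Derivation:
Accumulating mutations along path to Delta:
  At Lambda: gained [] -> total []
  At Mu: gained ['I719H'] -> total ['I719H']
  At Delta: gained ['C57G', 'Q354R'] -> total ['C57G', 'I719H', 'Q354R']
Mutations(Delta) = ['C57G', 'I719H', 'Q354R']
Accumulating mutations along path to Theta:
  At Lambda: gained [] -> total []
  At Mu: gained ['I719H'] -> total ['I719H']
  At Delta: gained ['C57G', 'Q354R'] -> total ['C57G', 'I719H', 'Q354R']
  At Theta: gained ['P222A', 'P497M', 'Q175K'] -> total ['C57G', 'I719H', 'P222A', 'P497M', 'Q175K', 'Q354R']
Mutations(Theta) = ['C57G', 'I719H', 'P222A', 'P497M', 'Q175K', 'Q354R']
Intersection: ['C57G', 'I719H', 'Q354R'] ∩ ['C57G', 'I719H', 'P222A', 'P497M', 'Q175K', 'Q354R'] = ['C57G', 'I719H', 'Q354R']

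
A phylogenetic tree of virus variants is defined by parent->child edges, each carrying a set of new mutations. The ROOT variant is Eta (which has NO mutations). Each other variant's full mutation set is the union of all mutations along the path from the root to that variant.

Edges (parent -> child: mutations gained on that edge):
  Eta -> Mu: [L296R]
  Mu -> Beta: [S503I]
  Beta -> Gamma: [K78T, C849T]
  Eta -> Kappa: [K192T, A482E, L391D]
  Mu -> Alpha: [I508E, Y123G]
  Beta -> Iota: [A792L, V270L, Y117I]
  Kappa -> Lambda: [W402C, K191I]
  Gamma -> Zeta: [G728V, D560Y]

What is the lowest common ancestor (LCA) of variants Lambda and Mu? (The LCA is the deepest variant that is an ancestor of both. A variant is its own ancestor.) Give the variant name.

Answer: Eta

Derivation:
Path from root to Lambda: Eta -> Kappa -> Lambda
  ancestors of Lambda: {Eta, Kappa, Lambda}
Path from root to Mu: Eta -> Mu
  ancestors of Mu: {Eta, Mu}
Common ancestors: {Eta}
Walk up from Mu: Mu (not in ancestors of Lambda), Eta (in ancestors of Lambda)
Deepest common ancestor (LCA) = Eta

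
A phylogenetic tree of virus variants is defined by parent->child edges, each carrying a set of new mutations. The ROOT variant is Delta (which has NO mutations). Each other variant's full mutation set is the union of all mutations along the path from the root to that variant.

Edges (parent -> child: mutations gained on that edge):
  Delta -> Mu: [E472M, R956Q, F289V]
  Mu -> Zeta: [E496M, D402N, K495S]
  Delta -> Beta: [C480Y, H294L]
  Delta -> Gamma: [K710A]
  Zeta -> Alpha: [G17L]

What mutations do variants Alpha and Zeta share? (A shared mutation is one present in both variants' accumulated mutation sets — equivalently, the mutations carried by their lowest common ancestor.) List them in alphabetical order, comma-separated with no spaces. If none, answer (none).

Answer: D402N,E472M,E496M,F289V,K495S,R956Q

Derivation:
Accumulating mutations along path to Alpha:
  At Delta: gained [] -> total []
  At Mu: gained ['E472M', 'R956Q', 'F289V'] -> total ['E472M', 'F289V', 'R956Q']
  At Zeta: gained ['E496M', 'D402N', 'K495S'] -> total ['D402N', 'E472M', 'E496M', 'F289V', 'K495S', 'R956Q']
  At Alpha: gained ['G17L'] -> total ['D402N', 'E472M', 'E496M', 'F289V', 'G17L', 'K495S', 'R956Q']
Mutations(Alpha) = ['D402N', 'E472M', 'E496M', 'F289V', 'G17L', 'K495S', 'R956Q']
Accumulating mutations along path to Zeta:
  At Delta: gained [] -> total []
  At Mu: gained ['E472M', 'R956Q', 'F289V'] -> total ['E472M', 'F289V', 'R956Q']
  At Zeta: gained ['E496M', 'D402N', 'K495S'] -> total ['D402N', 'E472M', 'E496M', 'F289V', 'K495S', 'R956Q']
Mutations(Zeta) = ['D402N', 'E472M', 'E496M', 'F289V', 'K495S', 'R956Q']
Intersection: ['D402N', 'E472M', 'E496M', 'F289V', 'G17L', 'K495S', 'R956Q'] ∩ ['D402N', 'E472M', 'E496M', 'F289V', 'K495S', 'R956Q'] = ['D402N', 'E472M', 'E496M', 'F289V', 'K495S', 'R956Q']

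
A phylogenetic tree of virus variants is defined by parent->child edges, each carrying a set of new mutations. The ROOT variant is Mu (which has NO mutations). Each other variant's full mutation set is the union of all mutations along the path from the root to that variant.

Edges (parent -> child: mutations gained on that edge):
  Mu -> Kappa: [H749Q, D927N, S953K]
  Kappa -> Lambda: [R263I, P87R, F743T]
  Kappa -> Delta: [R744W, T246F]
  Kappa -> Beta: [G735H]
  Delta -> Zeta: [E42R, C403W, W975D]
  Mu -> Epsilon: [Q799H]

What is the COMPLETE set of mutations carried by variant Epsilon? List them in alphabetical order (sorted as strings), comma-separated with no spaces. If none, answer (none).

Answer: Q799H

Derivation:
At Mu: gained [] -> total []
At Epsilon: gained ['Q799H'] -> total ['Q799H']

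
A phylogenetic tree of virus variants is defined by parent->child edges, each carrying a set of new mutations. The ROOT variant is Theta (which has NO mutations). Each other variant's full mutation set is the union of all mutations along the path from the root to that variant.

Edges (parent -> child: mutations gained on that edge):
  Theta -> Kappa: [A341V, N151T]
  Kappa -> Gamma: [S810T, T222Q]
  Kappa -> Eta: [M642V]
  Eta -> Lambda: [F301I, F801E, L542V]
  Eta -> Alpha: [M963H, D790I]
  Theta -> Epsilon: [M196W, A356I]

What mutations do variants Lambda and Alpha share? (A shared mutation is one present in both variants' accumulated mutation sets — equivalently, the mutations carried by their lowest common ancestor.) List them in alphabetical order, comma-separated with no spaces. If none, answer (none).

Accumulating mutations along path to Lambda:
  At Theta: gained [] -> total []
  At Kappa: gained ['A341V', 'N151T'] -> total ['A341V', 'N151T']
  At Eta: gained ['M642V'] -> total ['A341V', 'M642V', 'N151T']
  At Lambda: gained ['F301I', 'F801E', 'L542V'] -> total ['A341V', 'F301I', 'F801E', 'L542V', 'M642V', 'N151T']
Mutations(Lambda) = ['A341V', 'F301I', 'F801E', 'L542V', 'M642V', 'N151T']
Accumulating mutations along path to Alpha:
  At Theta: gained [] -> total []
  At Kappa: gained ['A341V', 'N151T'] -> total ['A341V', 'N151T']
  At Eta: gained ['M642V'] -> total ['A341V', 'M642V', 'N151T']
  At Alpha: gained ['M963H', 'D790I'] -> total ['A341V', 'D790I', 'M642V', 'M963H', 'N151T']
Mutations(Alpha) = ['A341V', 'D790I', 'M642V', 'M963H', 'N151T']
Intersection: ['A341V', 'F301I', 'F801E', 'L542V', 'M642V', 'N151T'] ∩ ['A341V', 'D790I', 'M642V', 'M963H', 'N151T'] = ['A341V', 'M642V', 'N151T']

Answer: A341V,M642V,N151T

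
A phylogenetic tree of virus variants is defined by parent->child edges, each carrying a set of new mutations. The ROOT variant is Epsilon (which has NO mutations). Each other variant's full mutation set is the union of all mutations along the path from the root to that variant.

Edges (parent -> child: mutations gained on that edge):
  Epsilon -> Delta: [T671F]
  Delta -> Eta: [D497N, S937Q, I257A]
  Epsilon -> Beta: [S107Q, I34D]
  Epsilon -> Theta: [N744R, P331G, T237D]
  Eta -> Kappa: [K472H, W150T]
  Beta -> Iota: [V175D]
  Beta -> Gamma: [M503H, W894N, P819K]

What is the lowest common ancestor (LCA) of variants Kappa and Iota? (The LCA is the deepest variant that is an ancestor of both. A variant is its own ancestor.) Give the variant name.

Answer: Epsilon

Derivation:
Path from root to Kappa: Epsilon -> Delta -> Eta -> Kappa
  ancestors of Kappa: {Epsilon, Delta, Eta, Kappa}
Path from root to Iota: Epsilon -> Beta -> Iota
  ancestors of Iota: {Epsilon, Beta, Iota}
Common ancestors: {Epsilon}
Walk up from Iota: Iota (not in ancestors of Kappa), Beta (not in ancestors of Kappa), Epsilon (in ancestors of Kappa)
Deepest common ancestor (LCA) = Epsilon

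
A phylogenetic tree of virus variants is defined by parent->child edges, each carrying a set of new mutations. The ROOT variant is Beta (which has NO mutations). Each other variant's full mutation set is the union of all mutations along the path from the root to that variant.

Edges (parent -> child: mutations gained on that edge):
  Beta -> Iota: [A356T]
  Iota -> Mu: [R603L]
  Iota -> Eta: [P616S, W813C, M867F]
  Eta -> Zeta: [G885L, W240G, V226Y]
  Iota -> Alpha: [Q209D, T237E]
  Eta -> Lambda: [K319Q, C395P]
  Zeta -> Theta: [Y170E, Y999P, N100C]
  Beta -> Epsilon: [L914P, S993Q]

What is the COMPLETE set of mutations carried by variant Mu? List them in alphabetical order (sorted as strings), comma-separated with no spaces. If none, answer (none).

Answer: A356T,R603L

Derivation:
At Beta: gained [] -> total []
At Iota: gained ['A356T'] -> total ['A356T']
At Mu: gained ['R603L'] -> total ['A356T', 'R603L']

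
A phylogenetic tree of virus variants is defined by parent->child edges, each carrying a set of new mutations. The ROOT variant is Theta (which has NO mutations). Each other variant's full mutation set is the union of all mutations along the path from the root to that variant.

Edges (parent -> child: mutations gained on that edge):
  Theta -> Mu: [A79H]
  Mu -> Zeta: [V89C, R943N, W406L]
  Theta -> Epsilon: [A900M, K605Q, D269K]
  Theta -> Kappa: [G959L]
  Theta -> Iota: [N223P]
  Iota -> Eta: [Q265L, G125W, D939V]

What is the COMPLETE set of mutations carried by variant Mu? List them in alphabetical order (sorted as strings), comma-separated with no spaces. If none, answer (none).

Answer: A79H

Derivation:
At Theta: gained [] -> total []
At Mu: gained ['A79H'] -> total ['A79H']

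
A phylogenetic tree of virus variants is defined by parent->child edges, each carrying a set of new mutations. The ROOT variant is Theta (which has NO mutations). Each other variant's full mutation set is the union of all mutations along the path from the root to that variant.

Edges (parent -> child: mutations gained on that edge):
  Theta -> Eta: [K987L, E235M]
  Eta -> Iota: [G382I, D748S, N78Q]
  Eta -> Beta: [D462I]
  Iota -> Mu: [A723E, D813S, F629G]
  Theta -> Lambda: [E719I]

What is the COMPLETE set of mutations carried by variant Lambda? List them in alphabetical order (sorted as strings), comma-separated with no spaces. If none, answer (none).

Answer: E719I

Derivation:
At Theta: gained [] -> total []
At Lambda: gained ['E719I'] -> total ['E719I']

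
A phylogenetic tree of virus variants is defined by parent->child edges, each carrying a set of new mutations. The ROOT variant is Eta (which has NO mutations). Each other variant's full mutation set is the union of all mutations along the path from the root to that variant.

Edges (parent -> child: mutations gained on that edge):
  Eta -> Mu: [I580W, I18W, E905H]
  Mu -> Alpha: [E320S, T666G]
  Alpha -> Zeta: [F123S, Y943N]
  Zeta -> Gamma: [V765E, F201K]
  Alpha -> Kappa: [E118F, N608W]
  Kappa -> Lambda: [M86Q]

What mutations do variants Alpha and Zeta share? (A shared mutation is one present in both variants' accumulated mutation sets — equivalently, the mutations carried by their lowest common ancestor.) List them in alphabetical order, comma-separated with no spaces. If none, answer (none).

Accumulating mutations along path to Alpha:
  At Eta: gained [] -> total []
  At Mu: gained ['I580W', 'I18W', 'E905H'] -> total ['E905H', 'I18W', 'I580W']
  At Alpha: gained ['E320S', 'T666G'] -> total ['E320S', 'E905H', 'I18W', 'I580W', 'T666G']
Mutations(Alpha) = ['E320S', 'E905H', 'I18W', 'I580W', 'T666G']
Accumulating mutations along path to Zeta:
  At Eta: gained [] -> total []
  At Mu: gained ['I580W', 'I18W', 'E905H'] -> total ['E905H', 'I18W', 'I580W']
  At Alpha: gained ['E320S', 'T666G'] -> total ['E320S', 'E905H', 'I18W', 'I580W', 'T666G']
  At Zeta: gained ['F123S', 'Y943N'] -> total ['E320S', 'E905H', 'F123S', 'I18W', 'I580W', 'T666G', 'Y943N']
Mutations(Zeta) = ['E320S', 'E905H', 'F123S', 'I18W', 'I580W', 'T666G', 'Y943N']
Intersection: ['E320S', 'E905H', 'I18W', 'I580W', 'T666G'] ∩ ['E320S', 'E905H', 'F123S', 'I18W', 'I580W', 'T666G', 'Y943N'] = ['E320S', 'E905H', 'I18W', 'I580W', 'T666G']

Answer: E320S,E905H,I18W,I580W,T666G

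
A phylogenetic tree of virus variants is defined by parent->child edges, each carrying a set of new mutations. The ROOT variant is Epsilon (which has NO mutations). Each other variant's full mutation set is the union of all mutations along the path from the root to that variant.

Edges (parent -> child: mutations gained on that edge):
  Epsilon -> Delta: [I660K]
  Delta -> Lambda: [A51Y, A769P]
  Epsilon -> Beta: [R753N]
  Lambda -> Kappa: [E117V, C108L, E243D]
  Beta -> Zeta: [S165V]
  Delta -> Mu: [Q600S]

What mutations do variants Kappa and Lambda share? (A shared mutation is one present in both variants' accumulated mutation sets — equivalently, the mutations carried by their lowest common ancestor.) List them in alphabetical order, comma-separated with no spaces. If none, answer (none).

Answer: A51Y,A769P,I660K

Derivation:
Accumulating mutations along path to Kappa:
  At Epsilon: gained [] -> total []
  At Delta: gained ['I660K'] -> total ['I660K']
  At Lambda: gained ['A51Y', 'A769P'] -> total ['A51Y', 'A769P', 'I660K']
  At Kappa: gained ['E117V', 'C108L', 'E243D'] -> total ['A51Y', 'A769P', 'C108L', 'E117V', 'E243D', 'I660K']
Mutations(Kappa) = ['A51Y', 'A769P', 'C108L', 'E117V', 'E243D', 'I660K']
Accumulating mutations along path to Lambda:
  At Epsilon: gained [] -> total []
  At Delta: gained ['I660K'] -> total ['I660K']
  At Lambda: gained ['A51Y', 'A769P'] -> total ['A51Y', 'A769P', 'I660K']
Mutations(Lambda) = ['A51Y', 'A769P', 'I660K']
Intersection: ['A51Y', 'A769P', 'C108L', 'E117V', 'E243D', 'I660K'] ∩ ['A51Y', 'A769P', 'I660K'] = ['A51Y', 'A769P', 'I660K']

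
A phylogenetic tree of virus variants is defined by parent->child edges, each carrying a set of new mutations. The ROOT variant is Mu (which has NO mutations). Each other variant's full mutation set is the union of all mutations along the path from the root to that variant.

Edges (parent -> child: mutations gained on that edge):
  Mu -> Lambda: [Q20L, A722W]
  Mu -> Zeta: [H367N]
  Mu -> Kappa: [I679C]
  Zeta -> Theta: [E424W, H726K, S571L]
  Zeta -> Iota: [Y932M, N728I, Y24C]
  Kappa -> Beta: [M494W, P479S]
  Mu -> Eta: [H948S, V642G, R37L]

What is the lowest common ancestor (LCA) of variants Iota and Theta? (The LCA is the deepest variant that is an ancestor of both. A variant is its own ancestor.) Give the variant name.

Answer: Zeta

Derivation:
Path from root to Iota: Mu -> Zeta -> Iota
  ancestors of Iota: {Mu, Zeta, Iota}
Path from root to Theta: Mu -> Zeta -> Theta
  ancestors of Theta: {Mu, Zeta, Theta}
Common ancestors: {Mu, Zeta}
Walk up from Theta: Theta (not in ancestors of Iota), Zeta (in ancestors of Iota), Mu (in ancestors of Iota)
Deepest common ancestor (LCA) = Zeta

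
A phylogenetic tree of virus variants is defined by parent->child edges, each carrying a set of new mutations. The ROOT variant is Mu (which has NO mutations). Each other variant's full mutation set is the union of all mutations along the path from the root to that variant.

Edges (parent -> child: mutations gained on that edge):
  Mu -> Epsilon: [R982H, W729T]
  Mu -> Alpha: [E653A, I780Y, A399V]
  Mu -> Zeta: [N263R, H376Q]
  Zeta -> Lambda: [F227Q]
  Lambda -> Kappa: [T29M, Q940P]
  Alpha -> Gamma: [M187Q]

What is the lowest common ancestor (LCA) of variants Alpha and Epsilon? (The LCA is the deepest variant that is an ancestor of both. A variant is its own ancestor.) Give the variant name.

Answer: Mu

Derivation:
Path from root to Alpha: Mu -> Alpha
  ancestors of Alpha: {Mu, Alpha}
Path from root to Epsilon: Mu -> Epsilon
  ancestors of Epsilon: {Mu, Epsilon}
Common ancestors: {Mu}
Walk up from Epsilon: Epsilon (not in ancestors of Alpha), Mu (in ancestors of Alpha)
Deepest common ancestor (LCA) = Mu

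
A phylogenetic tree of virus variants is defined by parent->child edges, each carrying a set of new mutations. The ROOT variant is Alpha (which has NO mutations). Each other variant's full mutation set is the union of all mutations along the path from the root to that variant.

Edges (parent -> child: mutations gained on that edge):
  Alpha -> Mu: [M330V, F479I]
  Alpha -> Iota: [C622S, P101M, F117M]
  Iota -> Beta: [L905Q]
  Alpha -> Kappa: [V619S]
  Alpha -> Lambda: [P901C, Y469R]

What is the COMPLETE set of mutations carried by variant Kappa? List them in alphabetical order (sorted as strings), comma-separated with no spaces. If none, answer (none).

At Alpha: gained [] -> total []
At Kappa: gained ['V619S'] -> total ['V619S']

Answer: V619S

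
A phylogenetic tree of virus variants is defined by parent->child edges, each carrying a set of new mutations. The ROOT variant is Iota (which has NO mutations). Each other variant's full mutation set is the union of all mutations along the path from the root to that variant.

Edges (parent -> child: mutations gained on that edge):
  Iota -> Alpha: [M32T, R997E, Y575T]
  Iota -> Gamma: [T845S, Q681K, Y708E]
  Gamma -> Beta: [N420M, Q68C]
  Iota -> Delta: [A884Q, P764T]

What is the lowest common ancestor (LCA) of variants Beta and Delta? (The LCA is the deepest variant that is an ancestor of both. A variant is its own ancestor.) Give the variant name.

Path from root to Beta: Iota -> Gamma -> Beta
  ancestors of Beta: {Iota, Gamma, Beta}
Path from root to Delta: Iota -> Delta
  ancestors of Delta: {Iota, Delta}
Common ancestors: {Iota}
Walk up from Delta: Delta (not in ancestors of Beta), Iota (in ancestors of Beta)
Deepest common ancestor (LCA) = Iota

Answer: Iota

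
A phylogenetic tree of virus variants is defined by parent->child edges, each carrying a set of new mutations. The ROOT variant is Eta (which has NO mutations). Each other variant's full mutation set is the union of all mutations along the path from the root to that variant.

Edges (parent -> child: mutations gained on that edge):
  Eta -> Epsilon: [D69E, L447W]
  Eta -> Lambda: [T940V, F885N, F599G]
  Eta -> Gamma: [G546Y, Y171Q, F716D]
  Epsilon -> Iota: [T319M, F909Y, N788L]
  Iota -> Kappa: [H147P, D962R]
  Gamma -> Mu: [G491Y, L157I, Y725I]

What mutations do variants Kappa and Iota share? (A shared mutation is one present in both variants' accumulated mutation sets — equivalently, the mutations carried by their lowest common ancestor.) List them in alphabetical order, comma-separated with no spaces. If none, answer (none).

Accumulating mutations along path to Kappa:
  At Eta: gained [] -> total []
  At Epsilon: gained ['D69E', 'L447W'] -> total ['D69E', 'L447W']
  At Iota: gained ['T319M', 'F909Y', 'N788L'] -> total ['D69E', 'F909Y', 'L447W', 'N788L', 'T319M']
  At Kappa: gained ['H147P', 'D962R'] -> total ['D69E', 'D962R', 'F909Y', 'H147P', 'L447W', 'N788L', 'T319M']
Mutations(Kappa) = ['D69E', 'D962R', 'F909Y', 'H147P', 'L447W', 'N788L', 'T319M']
Accumulating mutations along path to Iota:
  At Eta: gained [] -> total []
  At Epsilon: gained ['D69E', 'L447W'] -> total ['D69E', 'L447W']
  At Iota: gained ['T319M', 'F909Y', 'N788L'] -> total ['D69E', 'F909Y', 'L447W', 'N788L', 'T319M']
Mutations(Iota) = ['D69E', 'F909Y', 'L447W', 'N788L', 'T319M']
Intersection: ['D69E', 'D962R', 'F909Y', 'H147P', 'L447W', 'N788L', 'T319M'] ∩ ['D69E', 'F909Y', 'L447W', 'N788L', 'T319M'] = ['D69E', 'F909Y', 'L447W', 'N788L', 'T319M']

Answer: D69E,F909Y,L447W,N788L,T319M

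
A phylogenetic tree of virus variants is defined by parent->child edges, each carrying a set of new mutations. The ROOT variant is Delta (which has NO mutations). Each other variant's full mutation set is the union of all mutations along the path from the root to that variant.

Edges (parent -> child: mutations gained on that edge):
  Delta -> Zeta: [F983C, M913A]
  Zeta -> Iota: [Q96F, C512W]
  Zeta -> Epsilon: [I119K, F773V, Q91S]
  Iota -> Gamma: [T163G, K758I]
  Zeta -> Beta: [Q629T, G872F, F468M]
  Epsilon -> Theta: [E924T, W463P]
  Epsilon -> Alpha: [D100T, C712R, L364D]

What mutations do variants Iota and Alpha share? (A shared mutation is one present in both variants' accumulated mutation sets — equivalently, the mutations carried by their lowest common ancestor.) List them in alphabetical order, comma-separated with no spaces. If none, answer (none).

Accumulating mutations along path to Iota:
  At Delta: gained [] -> total []
  At Zeta: gained ['F983C', 'M913A'] -> total ['F983C', 'M913A']
  At Iota: gained ['Q96F', 'C512W'] -> total ['C512W', 'F983C', 'M913A', 'Q96F']
Mutations(Iota) = ['C512W', 'F983C', 'M913A', 'Q96F']
Accumulating mutations along path to Alpha:
  At Delta: gained [] -> total []
  At Zeta: gained ['F983C', 'M913A'] -> total ['F983C', 'M913A']
  At Epsilon: gained ['I119K', 'F773V', 'Q91S'] -> total ['F773V', 'F983C', 'I119K', 'M913A', 'Q91S']
  At Alpha: gained ['D100T', 'C712R', 'L364D'] -> total ['C712R', 'D100T', 'F773V', 'F983C', 'I119K', 'L364D', 'M913A', 'Q91S']
Mutations(Alpha) = ['C712R', 'D100T', 'F773V', 'F983C', 'I119K', 'L364D', 'M913A', 'Q91S']
Intersection: ['C512W', 'F983C', 'M913A', 'Q96F'] ∩ ['C712R', 'D100T', 'F773V', 'F983C', 'I119K', 'L364D', 'M913A', 'Q91S'] = ['F983C', 'M913A']

Answer: F983C,M913A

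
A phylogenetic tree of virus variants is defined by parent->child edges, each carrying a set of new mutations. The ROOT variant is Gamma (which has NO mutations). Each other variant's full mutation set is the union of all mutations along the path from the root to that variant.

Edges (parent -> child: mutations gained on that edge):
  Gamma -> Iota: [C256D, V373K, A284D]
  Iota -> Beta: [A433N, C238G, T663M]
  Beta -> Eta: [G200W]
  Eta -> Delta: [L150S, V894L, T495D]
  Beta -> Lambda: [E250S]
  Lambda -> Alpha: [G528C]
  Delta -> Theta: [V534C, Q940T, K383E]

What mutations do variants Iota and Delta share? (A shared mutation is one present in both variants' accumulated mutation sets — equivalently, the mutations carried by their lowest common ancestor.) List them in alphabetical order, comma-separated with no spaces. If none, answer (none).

Answer: A284D,C256D,V373K

Derivation:
Accumulating mutations along path to Iota:
  At Gamma: gained [] -> total []
  At Iota: gained ['C256D', 'V373K', 'A284D'] -> total ['A284D', 'C256D', 'V373K']
Mutations(Iota) = ['A284D', 'C256D', 'V373K']
Accumulating mutations along path to Delta:
  At Gamma: gained [] -> total []
  At Iota: gained ['C256D', 'V373K', 'A284D'] -> total ['A284D', 'C256D', 'V373K']
  At Beta: gained ['A433N', 'C238G', 'T663M'] -> total ['A284D', 'A433N', 'C238G', 'C256D', 'T663M', 'V373K']
  At Eta: gained ['G200W'] -> total ['A284D', 'A433N', 'C238G', 'C256D', 'G200W', 'T663M', 'V373K']
  At Delta: gained ['L150S', 'V894L', 'T495D'] -> total ['A284D', 'A433N', 'C238G', 'C256D', 'G200W', 'L150S', 'T495D', 'T663M', 'V373K', 'V894L']
Mutations(Delta) = ['A284D', 'A433N', 'C238G', 'C256D', 'G200W', 'L150S', 'T495D', 'T663M', 'V373K', 'V894L']
Intersection: ['A284D', 'C256D', 'V373K'] ∩ ['A284D', 'A433N', 'C238G', 'C256D', 'G200W', 'L150S', 'T495D', 'T663M', 'V373K', 'V894L'] = ['A284D', 'C256D', 'V373K']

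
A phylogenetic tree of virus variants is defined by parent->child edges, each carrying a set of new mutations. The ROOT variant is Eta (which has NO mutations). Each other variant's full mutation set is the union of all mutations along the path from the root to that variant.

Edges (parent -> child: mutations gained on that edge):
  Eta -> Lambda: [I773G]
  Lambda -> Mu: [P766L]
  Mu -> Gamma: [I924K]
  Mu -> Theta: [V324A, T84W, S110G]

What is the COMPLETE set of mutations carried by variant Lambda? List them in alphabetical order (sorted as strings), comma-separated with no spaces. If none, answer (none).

At Eta: gained [] -> total []
At Lambda: gained ['I773G'] -> total ['I773G']

Answer: I773G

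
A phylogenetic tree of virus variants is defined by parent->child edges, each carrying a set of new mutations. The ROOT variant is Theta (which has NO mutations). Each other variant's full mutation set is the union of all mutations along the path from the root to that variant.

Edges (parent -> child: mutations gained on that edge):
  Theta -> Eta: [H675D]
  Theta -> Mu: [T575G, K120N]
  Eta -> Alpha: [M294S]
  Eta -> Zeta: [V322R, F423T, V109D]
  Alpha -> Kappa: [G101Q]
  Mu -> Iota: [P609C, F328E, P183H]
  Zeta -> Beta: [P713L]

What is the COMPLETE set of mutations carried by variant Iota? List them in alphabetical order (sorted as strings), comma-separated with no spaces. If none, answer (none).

Answer: F328E,K120N,P183H,P609C,T575G

Derivation:
At Theta: gained [] -> total []
At Mu: gained ['T575G', 'K120N'] -> total ['K120N', 'T575G']
At Iota: gained ['P609C', 'F328E', 'P183H'] -> total ['F328E', 'K120N', 'P183H', 'P609C', 'T575G']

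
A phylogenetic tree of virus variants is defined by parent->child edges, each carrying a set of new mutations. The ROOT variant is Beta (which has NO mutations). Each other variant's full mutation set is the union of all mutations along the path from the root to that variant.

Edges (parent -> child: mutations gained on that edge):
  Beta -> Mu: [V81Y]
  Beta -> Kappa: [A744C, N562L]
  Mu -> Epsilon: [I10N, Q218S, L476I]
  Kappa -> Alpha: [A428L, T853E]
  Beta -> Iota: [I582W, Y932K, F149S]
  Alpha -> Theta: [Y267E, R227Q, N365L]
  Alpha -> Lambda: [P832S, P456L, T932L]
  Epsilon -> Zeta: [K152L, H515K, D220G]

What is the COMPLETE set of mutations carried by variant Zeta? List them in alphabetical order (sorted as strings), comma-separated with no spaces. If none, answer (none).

Answer: D220G,H515K,I10N,K152L,L476I,Q218S,V81Y

Derivation:
At Beta: gained [] -> total []
At Mu: gained ['V81Y'] -> total ['V81Y']
At Epsilon: gained ['I10N', 'Q218S', 'L476I'] -> total ['I10N', 'L476I', 'Q218S', 'V81Y']
At Zeta: gained ['K152L', 'H515K', 'D220G'] -> total ['D220G', 'H515K', 'I10N', 'K152L', 'L476I', 'Q218S', 'V81Y']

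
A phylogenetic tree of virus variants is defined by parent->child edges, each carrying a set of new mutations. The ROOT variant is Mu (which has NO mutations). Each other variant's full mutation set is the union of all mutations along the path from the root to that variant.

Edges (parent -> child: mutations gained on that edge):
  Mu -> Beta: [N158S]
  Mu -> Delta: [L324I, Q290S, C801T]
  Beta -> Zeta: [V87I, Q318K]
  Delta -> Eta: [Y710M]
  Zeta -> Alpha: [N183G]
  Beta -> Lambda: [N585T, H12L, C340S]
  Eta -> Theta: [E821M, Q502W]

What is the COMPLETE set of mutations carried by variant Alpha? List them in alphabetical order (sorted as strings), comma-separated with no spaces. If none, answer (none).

Answer: N158S,N183G,Q318K,V87I

Derivation:
At Mu: gained [] -> total []
At Beta: gained ['N158S'] -> total ['N158S']
At Zeta: gained ['V87I', 'Q318K'] -> total ['N158S', 'Q318K', 'V87I']
At Alpha: gained ['N183G'] -> total ['N158S', 'N183G', 'Q318K', 'V87I']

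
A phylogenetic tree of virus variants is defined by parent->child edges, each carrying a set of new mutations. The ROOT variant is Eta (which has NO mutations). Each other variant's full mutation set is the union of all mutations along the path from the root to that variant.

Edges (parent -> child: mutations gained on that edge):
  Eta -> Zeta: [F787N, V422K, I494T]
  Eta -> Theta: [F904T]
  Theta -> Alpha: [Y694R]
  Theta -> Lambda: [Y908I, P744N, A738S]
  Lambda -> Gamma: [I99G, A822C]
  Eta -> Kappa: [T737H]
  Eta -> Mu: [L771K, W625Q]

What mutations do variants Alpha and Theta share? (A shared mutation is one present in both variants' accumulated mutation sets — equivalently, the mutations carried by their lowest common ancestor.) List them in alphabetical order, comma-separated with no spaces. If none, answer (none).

Answer: F904T

Derivation:
Accumulating mutations along path to Alpha:
  At Eta: gained [] -> total []
  At Theta: gained ['F904T'] -> total ['F904T']
  At Alpha: gained ['Y694R'] -> total ['F904T', 'Y694R']
Mutations(Alpha) = ['F904T', 'Y694R']
Accumulating mutations along path to Theta:
  At Eta: gained [] -> total []
  At Theta: gained ['F904T'] -> total ['F904T']
Mutations(Theta) = ['F904T']
Intersection: ['F904T', 'Y694R'] ∩ ['F904T'] = ['F904T']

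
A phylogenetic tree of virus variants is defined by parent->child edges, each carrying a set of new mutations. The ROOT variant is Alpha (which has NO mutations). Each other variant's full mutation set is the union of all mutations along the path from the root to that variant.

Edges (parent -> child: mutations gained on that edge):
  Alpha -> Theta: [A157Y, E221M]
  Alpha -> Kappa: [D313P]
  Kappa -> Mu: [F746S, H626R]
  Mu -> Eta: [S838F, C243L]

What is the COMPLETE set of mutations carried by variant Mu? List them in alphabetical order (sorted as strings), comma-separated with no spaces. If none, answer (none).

At Alpha: gained [] -> total []
At Kappa: gained ['D313P'] -> total ['D313P']
At Mu: gained ['F746S', 'H626R'] -> total ['D313P', 'F746S', 'H626R']

Answer: D313P,F746S,H626R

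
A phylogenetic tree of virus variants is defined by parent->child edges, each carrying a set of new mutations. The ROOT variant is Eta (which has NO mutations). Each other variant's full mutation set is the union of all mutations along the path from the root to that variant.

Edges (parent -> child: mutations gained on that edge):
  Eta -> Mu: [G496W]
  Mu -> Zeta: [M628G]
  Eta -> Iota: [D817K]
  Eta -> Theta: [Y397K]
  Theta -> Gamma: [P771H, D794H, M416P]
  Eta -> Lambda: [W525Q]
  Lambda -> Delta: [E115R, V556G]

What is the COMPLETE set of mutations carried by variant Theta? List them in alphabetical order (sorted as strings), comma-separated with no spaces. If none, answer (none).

Answer: Y397K

Derivation:
At Eta: gained [] -> total []
At Theta: gained ['Y397K'] -> total ['Y397K']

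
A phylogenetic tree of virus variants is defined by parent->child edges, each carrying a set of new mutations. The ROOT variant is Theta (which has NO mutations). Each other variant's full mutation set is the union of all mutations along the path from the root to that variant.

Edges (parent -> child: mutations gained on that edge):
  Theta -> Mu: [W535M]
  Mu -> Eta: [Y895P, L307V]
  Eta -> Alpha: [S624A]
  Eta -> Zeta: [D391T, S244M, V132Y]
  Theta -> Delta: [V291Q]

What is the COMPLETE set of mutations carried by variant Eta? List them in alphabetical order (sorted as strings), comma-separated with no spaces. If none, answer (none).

Answer: L307V,W535M,Y895P

Derivation:
At Theta: gained [] -> total []
At Mu: gained ['W535M'] -> total ['W535M']
At Eta: gained ['Y895P', 'L307V'] -> total ['L307V', 'W535M', 'Y895P']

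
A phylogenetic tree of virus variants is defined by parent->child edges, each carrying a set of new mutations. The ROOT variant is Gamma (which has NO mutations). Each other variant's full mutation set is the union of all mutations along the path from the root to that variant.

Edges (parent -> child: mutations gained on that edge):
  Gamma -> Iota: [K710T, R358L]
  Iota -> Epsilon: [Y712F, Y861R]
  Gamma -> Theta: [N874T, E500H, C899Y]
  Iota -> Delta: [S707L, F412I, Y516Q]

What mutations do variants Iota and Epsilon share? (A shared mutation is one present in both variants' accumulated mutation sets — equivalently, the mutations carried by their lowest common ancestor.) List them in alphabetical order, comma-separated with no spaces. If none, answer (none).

Accumulating mutations along path to Iota:
  At Gamma: gained [] -> total []
  At Iota: gained ['K710T', 'R358L'] -> total ['K710T', 'R358L']
Mutations(Iota) = ['K710T', 'R358L']
Accumulating mutations along path to Epsilon:
  At Gamma: gained [] -> total []
  At Iota: gained ['K710T', 'R358L'] -> total ['K710T', 'R358L']
  At Epsilon: gained ['Y712F', 'Y861R'] -> total ['K710T', 'R358L', 'Y712F', 'Y861R']
Mutations(Epsilon) = ['K710T', 'R358L', 'Y712F', 'Y861R']
Intersection: ['K710T', 'R358L'] ∩ ['K710T', 'R358L', 'Y712F', 'Y861R'] = ['K710T', 'R358L']

Answer: K710T,R358L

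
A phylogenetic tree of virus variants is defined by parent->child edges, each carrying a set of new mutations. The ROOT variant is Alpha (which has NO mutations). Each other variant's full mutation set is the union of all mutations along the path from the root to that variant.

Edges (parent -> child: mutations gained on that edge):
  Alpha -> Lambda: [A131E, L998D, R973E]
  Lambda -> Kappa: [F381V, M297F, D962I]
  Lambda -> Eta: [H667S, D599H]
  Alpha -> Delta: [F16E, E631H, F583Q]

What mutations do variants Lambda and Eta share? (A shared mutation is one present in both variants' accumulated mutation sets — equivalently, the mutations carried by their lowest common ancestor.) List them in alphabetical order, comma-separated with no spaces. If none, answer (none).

Answer: A131E,L998D,R973E

Derivation:
Accumulating mutations along path to Lambda:
  At Alpha: gained [] -> total []
  At Lambda: gained ['A131E', 'L998D', 'R973E'] -> total ['A131E', 'L998D', 'R973E']
Mutations(Lambda) = ['A131E', 'L998D', 'R973E']
Accumulating mutations along path to Eta:
  At Alpha: gained [] -> total []
  At Lambda: gained ['A131E', 'L998D', 'R973E'] -> total ['A131E', 'L998D', 'R973E']
  At Eta: gained ['H667S', 'D599H'] -> total ['A131E', 'D599H', 'H667S', 'L998D', 'R973E']
Mutations(Eta) = ['A131E', 'D599H', 'H667S', 'L998D', 'R973E']
Intersection: ['A131E', 'L998D', 'R973E'] ∩ ['A131E', 'D599H', 'H667S', 'L998D', 'R973E'] = ['A131E', 'L998D', 'R973E']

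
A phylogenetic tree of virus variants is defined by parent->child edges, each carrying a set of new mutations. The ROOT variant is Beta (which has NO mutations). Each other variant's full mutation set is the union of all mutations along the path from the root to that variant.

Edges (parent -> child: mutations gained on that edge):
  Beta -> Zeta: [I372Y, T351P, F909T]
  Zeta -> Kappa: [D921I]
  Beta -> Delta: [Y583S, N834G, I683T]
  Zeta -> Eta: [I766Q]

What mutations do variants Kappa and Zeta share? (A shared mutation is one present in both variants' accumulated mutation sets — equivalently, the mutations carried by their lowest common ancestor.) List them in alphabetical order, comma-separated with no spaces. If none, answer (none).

Answer: F909T,I372Y,T351P

Derivation:
Accumulating mutations along path to Kappa:
  At Beta: gained [] -> total []
  At Zeta: gained ['I372Y', 'T351P', 'F909T'] -> total ['F909T', 'I372Y', 'T351P']
  At Kappa: gained ['D921I'] -> total ['D921I', 'F909T', 'I372Y', 'T351P']
Mutations(Kappa) = ['D921I', 'F909T', 'I372Y', 'T351P']
Accumulating mutations along path to Zeta:
  At Beta: gained [] -> total []
  At Zeta: gained ['I372Y', 'T351P', 'F909T'] -> total ['F909T', 'I372Y', 'T351P']
Mutations(Zeta) = ['F909T', 'I372Y', 'T351P']
Intersection: ['D921I', 'F909T', 'I372Y', 'T351P'] ∩ ['F909T', 'I372Y', 'T351P'] = ['F909T', 'I372Y', 'T351P']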